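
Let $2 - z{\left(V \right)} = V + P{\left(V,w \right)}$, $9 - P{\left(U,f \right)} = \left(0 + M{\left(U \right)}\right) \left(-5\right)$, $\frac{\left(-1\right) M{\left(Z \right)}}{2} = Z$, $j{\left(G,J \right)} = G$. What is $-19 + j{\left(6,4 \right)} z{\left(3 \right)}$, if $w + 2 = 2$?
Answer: $101$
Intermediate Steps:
$w = 0$ ($w = -2 + 2 = 0$)
$M{\left(Z \right)} = - 2 Z$
$P{\left(U,f \right)} = 9 - 10 U$ ($P{\left(U,f \right)} = 9 - \left(0 - 2 U\right) \left(-5\right) = 9 - - 2 U \left(-5\right) = 9 - 10 U$)
$z{\left(V \right)} = -7 + 9 V$ ($z{\left(V \right)} = 2 - \left(V - \left(-9 + 10 V\right)\right) = 2 - \left(9 - 9 V\right) = 2 + \left(-9 + 9 V\right) = -7 + 9 V$)
$-19 + j{\left(6,4 \right)} z{\left(3 \right)} = -19 + 6 \left(-7 + 9 \cdot 3\right) = -19 + 6 \left(-7 + 27\right) = -19 + 6 \cdot 20 = -19 + 120 = 101$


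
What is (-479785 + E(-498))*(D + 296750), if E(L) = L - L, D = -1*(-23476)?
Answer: -153639631410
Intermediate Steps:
D = 23476
E(L) = 0
(-479785 + E(-498))*(D + 296750) = (-479785 + 0)*(23476 + 296750) = -479785*320226 = -153639631410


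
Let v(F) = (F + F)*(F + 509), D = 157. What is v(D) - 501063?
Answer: -291939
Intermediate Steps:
v(F) = 2*F*(509 + F) (v(F) = (2*F)*(509 + F) = 2*F*(509 + F))
v(D) - 501063 = 2*157*(509 + 157) - 501063 = 2*157*666 - 501063 = 209124 - 501063 = -291939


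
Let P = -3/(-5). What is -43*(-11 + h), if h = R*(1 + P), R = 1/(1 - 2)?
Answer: 2709/5 ≈ 541.80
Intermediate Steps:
P = ⅗ (P = -3*(-⅕) = ⅗ ≈ 0.60000)
R = -1 (R = 1/(-1) = -1)
h = -8/5 (h = -(1 + ⅗) = -1*8/5 = -8/5 ≈ -1.6000)
-43*(-11 + h) = -43*(-11 - 8/5) = -43*(-63/5) = 2709/5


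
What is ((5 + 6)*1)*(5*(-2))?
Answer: -110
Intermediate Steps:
((5 + 6)*1)*(5*(-2)) = (11*1)*(-10) = 11*(-10) = -110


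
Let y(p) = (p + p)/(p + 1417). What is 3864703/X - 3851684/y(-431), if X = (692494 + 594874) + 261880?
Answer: 2941838036367569/667725888 ≈ 4.4058e+6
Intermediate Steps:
y(p) = 2*p/(1417 + p) (y(p) = (2*p)/(1417 + p) = 2*p/(1417 + p))
X = 1549248 (X = 1287368 + 261880 = 1549248)
3864703/X - 3851684/y(-431) = 3864703/1549248 - 3851684/(2*(-431)/(1417 - 431)) = 3864703*(1/1549248) - 3851684/(2*(-431)/986) = 3864703/1549248 - 3851684/(2*(-431)*(1/986)) = 3864703/1549248 - 3851684/(-431/493) = 3864703/1549248 - 3851684*(-493/431) = 3864703/1549248 + 1898880212/431 = 2941838036367569/667725888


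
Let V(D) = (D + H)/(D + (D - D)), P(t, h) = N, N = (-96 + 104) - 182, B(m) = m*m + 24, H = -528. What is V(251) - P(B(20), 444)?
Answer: 43397/251 ≈ 172.90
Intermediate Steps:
B(m) = 24 + m**2 (B(m) = m**2 + 24 = 24 + m**2)
N = -174 (N = 8 - 182 = -174)
P(t, h) = -174
V(D) = (-528 + D)/D (V(D) = (D - 528)/(D + (D - D)) = (-528 + D)/(D + 0) = (-528 + D)/D)
V(251) - P(B(20), 444) = (-528 + 251)/251 - 1*(-174) = (1/251)*(-277) + 174 = -277/251 + 174 = 43397/251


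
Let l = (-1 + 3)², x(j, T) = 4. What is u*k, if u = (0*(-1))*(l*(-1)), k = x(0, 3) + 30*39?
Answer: 0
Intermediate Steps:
l = 4 (l = 2² = 4)
k = 1174 (k = 4 + 30*39 = 4 + 1170 = 1174)
u = 0 (u = (0*(-1))*(4*(-1)) = 0*(-4) = 0)
u*k = 0*1174 = 0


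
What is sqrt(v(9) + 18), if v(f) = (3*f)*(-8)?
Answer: 3*I*sqrt(22) ≈ 14.071*I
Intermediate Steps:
v(f) = -24*f
sqrt(v(9) + 18) = sqrt(-24*9 + 18) = sqrt(-216 + 18) = sqrt(-198) = 3*I*sqrt(22)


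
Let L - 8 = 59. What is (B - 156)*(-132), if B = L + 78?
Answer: 1452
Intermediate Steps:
L = 67 (L = 8 + 59 = 67)
B = 145 (B = 67 + 78 = 145)
(B - 156)*(-132) = (145 - 156)*(-132) = -11*(-132) = 1452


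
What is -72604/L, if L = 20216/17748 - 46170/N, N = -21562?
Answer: -3473033903388/156915319 ≈ -22133.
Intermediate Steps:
L = 156915319/47835297 (L = 20216/17748 - 46170/(-21562) = 20216*(1/17748) - 46170*(-1/21562) = 5054/4437 + 23085/10781 = 156915319/47835297 ≈ 3.2803)
-72604/L = -72604/156915319/47835297 = -72604*47835297/156915319 = -3473033903388/156915319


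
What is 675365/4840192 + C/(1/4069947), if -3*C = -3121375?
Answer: 20496326763467971365/4840192 ≈ 4.2346e+12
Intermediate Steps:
C = 3121375/3 (C = -⅓*(-3121375) = 3121375/3 ≈ 1.0405e+6)
675365/4840192 + C/(1/4069947) = 675365/4840192 + 3121375/(3*(1/4069947)) = 675365*(1/4840192) + 3121375/(3*(1/4069947)) = 675365/4840192 + (3121375/3)*4069947 = 675365/4840192 + 4234610272375 = 20496326763467971365/4840192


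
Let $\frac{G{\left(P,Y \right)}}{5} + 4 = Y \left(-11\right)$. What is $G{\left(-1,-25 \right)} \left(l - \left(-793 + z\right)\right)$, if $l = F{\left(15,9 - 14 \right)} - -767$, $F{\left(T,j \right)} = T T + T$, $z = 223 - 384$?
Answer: $2657155$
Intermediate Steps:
$G{\left(P,Y \right)} = -20 - 55 Y$ ($G{\left(P,Y \right)} = -20 + 5 Y \left(-11\right) = -20 + 5 \left(- 11 Y\right) = -20 - 55 Y$)
$z = -161$ ($z = 223 - 384 = -161$)
$F{\left(T,j \right)} = T + T^{2}$ ($F{\left(T,j \right)} = T^{2} + T = T + T^{2}$)
$l = 1007$ ($l = 15 \left(1 + 15\right) - -767 = 15 \cdot 16 + 767 = 240 + 767 = 1007$)
$G{\left(-1,-25 \right)} \left(l - \left(-793 + z\right)\right) = \left(-20 - -1375\right) \left(1007 + \left(793 - -161\right)\right) = \left(-20 + 1375\right) \left(1007 + \left(793 + 161\right)\right) = 1355 \left(1007 + 954\right) = 1355 \cdot 1961 = 2657155$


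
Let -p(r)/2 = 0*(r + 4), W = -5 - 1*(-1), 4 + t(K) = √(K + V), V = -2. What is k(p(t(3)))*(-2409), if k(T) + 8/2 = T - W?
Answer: 0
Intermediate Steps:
t(K) = -4 + √(-2 + K) (t(K) = -4 + √(K - 2) = -4 + √(-2 + K))
W = -4 (W = -5 + 1 = -4)
p(r) = 0 (p(r) = -0*(r + 4) = -0*(4 + r) = -2*0 = 0)
k(T) = T (k(T) = -4 + (T - 1*(-4)) = -4 + (T + 4) = -4 + (4 + T) = T)
k(p(t(3)))*(-2409) = 0*(-2409) = 0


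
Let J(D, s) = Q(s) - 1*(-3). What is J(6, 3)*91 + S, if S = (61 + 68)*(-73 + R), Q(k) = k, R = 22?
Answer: -6033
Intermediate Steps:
S = -6579 (S = (61 + 68)*(-73 + 22) = 129*(-51) = -6579)
J(D, s) = 3 + s (J(D, s) = s - 1*(-3) = s + 3 = 3 + s)
J(6, 3)*91 + S = (3 + 3)*91 - 6579 = 6*91 - 6579 = 546 - 6579 = -6033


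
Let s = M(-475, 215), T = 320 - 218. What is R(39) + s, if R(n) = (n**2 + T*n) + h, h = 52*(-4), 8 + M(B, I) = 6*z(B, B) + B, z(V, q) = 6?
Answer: 4844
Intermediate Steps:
T = 102
M(B, I) = 28 + B (M(B, I) = -8 + (6*6 + B) = -8 + (36 + B) = 28 + B)
h = -208
s = -447 (s = 28 - 475 = -447)
R(n) = -208 + n**2 + 102*n (R(n) = (n**2 + 102*n) - 208 = -208 + n**2 + 102*n)
R(39) + s = (-208 + 39**2 + 102*39) - 447 = (-208 + 1521 + 3978) - 447 = 5291 - 447 = 4844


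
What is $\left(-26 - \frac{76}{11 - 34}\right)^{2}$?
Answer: $\frac{272484}{529} \approx 515.09$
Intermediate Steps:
$\left(-26 - \frac{76}{11 - 34}\right)^{2} = \left(-26 - \frac{76}{-23}\right)^{2} = \left(-26 - - \frac{76}{23}\right)^{2} = \left(-26 + \frac{76}{23}\right)^{2} = \left(- \frac{522}{23}\right)^{2} = \frac{272484}{529}$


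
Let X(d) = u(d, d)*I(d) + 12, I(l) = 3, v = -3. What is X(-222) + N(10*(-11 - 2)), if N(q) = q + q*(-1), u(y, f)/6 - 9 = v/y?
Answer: 6447/37 ≈ 174.24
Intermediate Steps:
u(y, f) = 54 - 18/y (u(y, f) = 54 + 6*(-3/y) = 54 - 18/y)
N(q) = 0 (N(q) = q - q = 0)
X(d) = 174 - 54/d (X(d) = (54 - 18/d)*3 + 12 = (162 - 54/d) + 12 = 174 - 54/d)
X(-222) + N(10*(-11 - 2)) = (174 - 54/(-222)) + 0 = (174 - 54*(-1/222)) + 0 = (174 + 9/37) + 0 = 6447/37 + 0 = 6447/37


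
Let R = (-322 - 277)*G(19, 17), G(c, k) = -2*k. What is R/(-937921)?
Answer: -20366/937921 ≈ -0.021714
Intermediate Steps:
R = 20366 (R = (-322 - 277)*(-2*17) = -599*(-34) = 20366)
R/(-937921) = 20366/(-937921) = 20366*(-1/937921) = -20366/937921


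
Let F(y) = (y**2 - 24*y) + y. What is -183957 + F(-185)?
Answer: -145477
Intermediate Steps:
F(y) = y**2 - 23*y
-183957 + F(-185) = -183957 - 185*(-23 - 185) = -183957 - 185*(-208) = -183957 + 38480 = -145477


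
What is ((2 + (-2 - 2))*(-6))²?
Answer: 144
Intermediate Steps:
((2 + (-2 - 2))*(-6))² = ((2 - 4)*(-6))² = (-2*(-6))² = 12² = 144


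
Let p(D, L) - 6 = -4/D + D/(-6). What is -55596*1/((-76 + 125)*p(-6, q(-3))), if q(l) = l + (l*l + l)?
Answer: -166788/1127 ≈ -147.99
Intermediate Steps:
q(l) = l² + 2*l (q(l) = l + (l² + l) = l + (l + l²) = l² + 2*l)
p(D, L) = 6 - 4/D - D/6 (p(D, L) = 6 + (-4/D + D/(-6)) = 6 + (-4/D + D*(-⅙)) = 6 + (-4/D - D/6) = 6 - 4/D - D/6)
-55596*1/((-76 + 125)*p(-6, q(-3))) = -55596*1/((-76 + 125)*(6 - 4/(-6) - ⅙*(-6))) = -55596*1/(49*(6 - 4*(-⅙) + 1)) = -55596*1/(49*(6 + ⅔ + 1)) = -55596/((23/3)*49) = -55596/1127/3 = -55596*3/1127 = -166788/1127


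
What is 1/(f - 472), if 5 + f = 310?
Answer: -1/167 ≈ -0.0059880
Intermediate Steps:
f = 305 (f = -5 + 310 = 305)
1/(f - 472) = 1/(305 - 472) = 1/(-167) = -1/167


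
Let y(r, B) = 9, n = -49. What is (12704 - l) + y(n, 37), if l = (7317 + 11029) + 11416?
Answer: -17049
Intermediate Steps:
l = 29762 (l = 18346 + 11416 = 29762)
(12704 - l) + y(n, 37) = (12704 - 1*29762) + 9 = (12704 - 29762) + 9 = -17058 + 9 = -17049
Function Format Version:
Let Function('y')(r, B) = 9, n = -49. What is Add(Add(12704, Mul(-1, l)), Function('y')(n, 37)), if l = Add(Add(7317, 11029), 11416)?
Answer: -17049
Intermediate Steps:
l = 29762 (l = Add(18346, 11416) = 29762)
Add(Add(12704, Mul(-1, l)), Function('y')(n, 37)) = Add(Add(12704, Mul(-1, 29762)), 9) = Add(Add(12704, -29762), 9) = Add(-17058, 9) = -17049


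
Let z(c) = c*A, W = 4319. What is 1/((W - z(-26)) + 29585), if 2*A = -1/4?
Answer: 4/135603 ≈ 2.9498e-5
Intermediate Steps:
A = -⅛ (A = (-1/4)/2 = (-1*¼)/2 = (½)*(-¼) = -⅛ ≈ -0.12500)
z(c) = -c/8 (z(c) = c*(-⅛) = -c/8)
1/((W - z(-26)) + 29585) = 1/((4319 - (-1)*(-26)/8) + 29585) = 1/((4319 - 1*13/4) + 29585) = 1/((4319 - 13/4) + 29585) = 1/(17263/4 + 29585) = 1/(135603/4) = 4/135603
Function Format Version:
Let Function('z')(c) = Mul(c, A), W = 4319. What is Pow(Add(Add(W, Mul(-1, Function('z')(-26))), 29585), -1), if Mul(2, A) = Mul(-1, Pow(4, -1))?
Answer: Rational(4, 135603) ≈ 2.9498e-5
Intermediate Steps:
A = Rational(-1, 8) (A = Mul(Rational(1, 2), Mul(-1, Pow(4, -1))) = Mul(Rational(1, 2), Mul(-1, Rational(1, 4))) = Mul(Rational(1, 2), Rational(-1, 4)) = Rational(-1, 8) ≈ -0.12500)
Function('z')(c) = Mul(Rational(-1, 8), c) (Function('z')(c) = Mul(c, Rational(-1, 8)) = Mul(Rational(-1, 8), c))
Pow(Add(Add(W, Mul(-1, Function('z')(-26))), 29585), -1) = Pow(Add(Add(4319, Mul(-1, Mul(Rational(-1, 8), -26))), 29585), -1) = Pow(Add(Add(4319, Mul(-1, Rational(13, 4))), 29585), -1) = Pow(Add(Add(4319, Rational(-13, 4)), 29585), -1) = Pow(Add(Rational(17263, 4), 29585), -1) = Pow(Rational(135603, 4), -1) = Rational(4, 135603)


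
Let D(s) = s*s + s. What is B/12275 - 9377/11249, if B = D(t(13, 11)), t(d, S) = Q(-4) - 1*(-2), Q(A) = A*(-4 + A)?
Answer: -20343273/27616295 ≈ -0.73664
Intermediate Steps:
t(d, S) = 34 (t(d, S) = -4*(-4 - 4) - 1*(-2) = -4*(-8) + 2 = 32 + 2 = 34)
D(s) = s + s² (D(s) = s² + s = s + s²)
B = 1190 (B = 34*(1 + 34) = 34*35 = 1190)
B/12275 - 9377/11249 = 1190/12275 - 9377/11249 = 1190*(1/12275) - 9377*1/11249 = 238/2455 - 9377/11249 = -20343273/27616295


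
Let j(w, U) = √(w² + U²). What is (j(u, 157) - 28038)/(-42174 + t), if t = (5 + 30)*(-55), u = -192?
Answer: 28038/44099 - √61513/44099 ≈ 0.63017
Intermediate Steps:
j(w, U) = √(U² + w²)
t = -1925 (t = 35*(-55) = -1925)
(j(u, 157) - 28038)/(-42174 + t) = (√(157² + (-192)²) - 28038)/(-42174 - 1925) = (√(24649 + 36864) - 28038)/(-44099) = (√61513 - 28038)*(-1/44099) = (-28038 + √61513)*(-1/44099) = 28038/44099 - √61513/44099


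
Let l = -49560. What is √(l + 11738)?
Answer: I*√37822 ≈ 194.48*I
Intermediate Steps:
√(l + 11738) = √(-49560 + 11738) = √(-37822) = I*√37822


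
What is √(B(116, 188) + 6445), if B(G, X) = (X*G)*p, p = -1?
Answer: 3*I*√1707 ≈ 123.95*I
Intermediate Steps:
B(G, X) = -G*X (B(G, X) = (X*G)*(-1) = (G*X)*(-1) = -G*X)
√(B(116, 188) + 6445) = √(-1*116*188 + 6445) = √(-21808 + 6445) = √(-15363) = 3*I*√1707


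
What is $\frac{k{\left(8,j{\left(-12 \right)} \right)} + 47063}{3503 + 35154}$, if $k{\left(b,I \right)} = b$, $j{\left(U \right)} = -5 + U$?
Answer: $\frac{47071}{38657} \approx 1.2177$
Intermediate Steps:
$\frac{k{\left(8,j{\left(-12 \right)} \right)} + 47063}{3503 + 35154} = \frac{8 + 47063}{3503 + 35154} = \frac{47071}{38657}$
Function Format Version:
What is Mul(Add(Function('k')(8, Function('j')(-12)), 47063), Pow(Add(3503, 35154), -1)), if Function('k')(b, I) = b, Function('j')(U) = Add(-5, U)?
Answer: Rational(47071, 38657) ≈ 1.2177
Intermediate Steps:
Mul(Add(Function('k')(8, Function('j')(-12)), 47063), Pow(Add(3503, 35154), -1)) = Mul(Add(8, 47063), Pow(Add(3503, 35154), -1)) = Mul(47071, Pow(38657, -1)) = Mul(47071, Rational(1, 38657)) = Rational(47071, 38657)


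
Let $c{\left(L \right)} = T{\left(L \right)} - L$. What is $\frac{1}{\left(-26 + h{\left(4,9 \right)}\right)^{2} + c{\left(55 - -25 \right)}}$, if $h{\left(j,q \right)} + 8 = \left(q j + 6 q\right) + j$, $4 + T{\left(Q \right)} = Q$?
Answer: $\frac{1}{3596} \approx 0.00027809$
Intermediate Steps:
$T{\left(Q \right)} = -4 + Q$
$h{\left(j,q \right)} = -8 + j + 6 q + j q$ ($h{\left(j,q \right)} = -8 + \left(\left(q j + 6 q\right) + j\right) = -8 + \left(\left(j q + 6 q\right) + j\right) = -8 + \left(\left(6 q + j q\right) + j\right) = -8 + \left(j + 6 q + j q\right) = -8 + j + 6 q + j q$)
$c{\left(L \right)} = -4$ ($c{\left(L \right)} = \left(-4 + L\right) - L = -4$)
$\frac{1}{\left(-26 + h{\left(4,9 \right)}\right)^{2} + c{\left(55 - -25 \right)}} = \frac{1}{\left(-26 + \left(-8 + 4 + 6 \cdot 9 + 4 \cdot 9\right)\right)^{2} - 4} = \frac{1}{\left(-26 + \left(-8 + 4 + 54 + 36\right)\right)^{2} - 4} = \frac{1}{\left(-26 + 86\right)^{2} - 4} = \frac{1}{60^{2} - 4} = \frac{1}{3600 - 4} = \frac{1}{3596}$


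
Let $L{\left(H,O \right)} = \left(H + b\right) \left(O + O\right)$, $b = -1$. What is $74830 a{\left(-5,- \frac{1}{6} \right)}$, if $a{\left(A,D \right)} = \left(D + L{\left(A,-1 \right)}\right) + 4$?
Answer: $\frac{3554425}{3} \approx 1.1848 \cdot 10^{6}$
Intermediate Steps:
$L{\left(H,O \right)} = 2 O \left(-1 + H\right)$ ($L{\left(H,O \right)} = \left(H - 1\right) \left(O + O\right) = \left(-1 + H\right) 2 O = 2 O \left(-1 + H\right)$)
$a{\left(A,D \right)} = 6 + D - 2 A$ ($a{\left(A,D \right)} = \left(D + 2 \left(-1\right) \left(-1 + A\right)\right) + 4 = \left(D - \left(-2 + 2 A\right)\right) + 4 = \left(2 + D - 2 A\right) + 4 = 6 + D - 2 A$)
$74830 a{\left(-5,- \frac{1}{6} \right)} = 74830 \left(6 - \frac{1}{6} - -10\right) = 74830 \left(6 - \frac{1}{6} + 10\right) = 74830 \cdot \frac{95}{6} = \frac{3554425}{3}$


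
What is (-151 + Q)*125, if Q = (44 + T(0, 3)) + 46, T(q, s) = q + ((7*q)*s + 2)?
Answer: -7375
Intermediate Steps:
T(q, s) = 2 + q + 7*q*s (T(q, s) = q + (7*q*s + 2) = q + (2 + 7*q*s) = 2 + q + 7*q*s)
Q = 92 (Q = (44 + (2 + 0 + 7*0*3)) + 46 = (44 + (2 + 0 + 0)) + 46 = (44 + 2) + 46 = 46 + 46 = 92)
(-151 + Q)*125 = (-151 + 92)*125 = -59*125 = -7375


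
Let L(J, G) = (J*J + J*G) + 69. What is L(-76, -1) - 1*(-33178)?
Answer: 39099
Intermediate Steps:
L(J, G) = 69 + J² + G*J (L(J, G) = (J² + G*J) + 69 = 69 + J² + G*J)
L(-76, -1) - 1*(-33178) = (69 + (-76)² - 1*(-76)) - 1*(-33178) = (69 + 5776 + 76) + 33178 = 5921 + 33178 = 39099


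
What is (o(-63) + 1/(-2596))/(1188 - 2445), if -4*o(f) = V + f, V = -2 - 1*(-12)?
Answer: -8599/815793 ≈ -0.010541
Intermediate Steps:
V = 10 (V = -2 + 12 = 10)
o(f) = -5/2 - f/4 (o(f) = -(10 + f)/4 = -5/2 - f/4)
(o(-63) + 1/(-2596))/(1188 - 2445) = ((-5/2 - ¼*(-63)) + 1/(-2596))/(1188 - 2445) = ((-5/2 + 63/4) - 1/2596)/(-1257) = (53/4 - 1/2596)*(-1/1257) = (8599/649)*(-1/1257) = -8599/815793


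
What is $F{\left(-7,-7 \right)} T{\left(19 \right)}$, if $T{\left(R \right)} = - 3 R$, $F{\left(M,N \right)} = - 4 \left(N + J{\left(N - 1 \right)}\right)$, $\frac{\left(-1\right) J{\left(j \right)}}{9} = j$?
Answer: $14820$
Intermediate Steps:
$J{\left(j \right)} = - 9 j$
$F{\left(M,N \right)} = -36 + 32 N$ ($F{\left(M,N \right)} = - 4 \left(N - 9 \left(N - 1\right)\right) = - 4 \left(N - 9 \left(-1 + N\right)\right) = - 4 \left(N - \left(-9 + 9 N\right)\right) = - 4 \left(9 - 8 N\right) = -36 + 32 N$)
$F{\left(-7,-7 \right)} T{\left(19 \right)} = \left(-36 + 32 \left(-7\right)\right) \left(\left(-3\right) 19\right) = \left(-36 - 224\right) \left(-57\right) = \left(-260\right) \left(-57\right) = 14820$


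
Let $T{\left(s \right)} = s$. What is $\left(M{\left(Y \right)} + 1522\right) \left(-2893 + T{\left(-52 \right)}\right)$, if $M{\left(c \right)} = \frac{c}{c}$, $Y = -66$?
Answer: $-4485235$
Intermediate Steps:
$M{\left(c \right)} = 1$
$\left(M{\left(Y \right)} + 1522\right) \left(-2893 + T{\left(-52 \right)}\right) = \left(1 + 1522\right) \left(-2893 - 52\right) = 1523 \left(-2945\right) = -4485235$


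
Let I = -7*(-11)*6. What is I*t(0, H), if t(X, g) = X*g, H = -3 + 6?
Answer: 0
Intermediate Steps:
H = 3
I = 462 (I = 77*6 = 462)
I*t(0, H) = 462*(0*3) = 462*0 = 0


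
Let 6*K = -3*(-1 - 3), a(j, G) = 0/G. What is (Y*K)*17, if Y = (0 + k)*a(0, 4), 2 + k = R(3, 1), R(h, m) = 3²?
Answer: 0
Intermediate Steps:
R(h, m) = 9
k = 7 (k = -2 + 9 = 7)
a(j, G) = 0
K = 2 (K = (-3*(-1 - 3))/6 = (-3*(-4))/6 = (⅙)*12 = 2)
Y = 0 (Y = (0 + 7)*0 = 7*0 = 0)
(Y*K)*17 = (0*2)*17 = 0*17 = 0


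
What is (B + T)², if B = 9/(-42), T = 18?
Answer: 62001/196 ≈ 316.33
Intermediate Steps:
B = -3/14 (B = 9*(-1/42) = -3/14 ≈ -0.21429)
(B + T)² = (-3/14 + 18)² = (249/14)² = 62001/196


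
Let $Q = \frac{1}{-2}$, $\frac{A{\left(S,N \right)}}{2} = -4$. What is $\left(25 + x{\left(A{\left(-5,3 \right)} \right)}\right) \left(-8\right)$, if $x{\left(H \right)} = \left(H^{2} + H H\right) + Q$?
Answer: $-1220$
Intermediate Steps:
$A{\left(S,N \right)} = -8$ ($A{\left(S,N \right)} = 2 \left(-4\right) = -8$)
$Q = - \frac{1}{2} \approx -0.5$
$x{\left(H \right)} = - \frac{1}{2} + 2 H^{2}$ ($x{\left(H \right)} = \left(H^{2} + H H\right) - \frac{1}{2} = \left(H^{2} + H^{2}\right) - \frac{1}{2} = 2 H^{2} - \frac{1}{2} = - \frac{1}{2} + 2 H^{2}$)
$\left(25 + x{\left(A{\left(-5,3 \right)} \right)}\right) \left(-8\right) = \left(25 - \left(\frac{1}{2} - 2 \left(-8\right)^{2}\right)\right) \left(-8\right) = \left(25 + \left(- \frac{1}{2} + 2 \cdot 64\right)\right) \left(-8\right) = \left(25 + \left(- \frac{1}{2} + 128\right)\right) \left(-8\right) = \left(25 + \frac{255}{2}\right) \left(-8\right) = \frac{305}{2} \left(-8\right) = -1220$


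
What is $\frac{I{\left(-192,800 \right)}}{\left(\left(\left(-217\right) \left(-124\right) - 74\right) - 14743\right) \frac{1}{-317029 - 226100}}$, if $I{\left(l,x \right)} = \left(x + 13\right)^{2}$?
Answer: $- \frac{358991432001}{12091} \approx -2.9691 \cdot 10^{7}$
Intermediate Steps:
$I{\left(l,x \right)} = \left(13 + x\right)^{2}$
$\frac{I{\left(-192,800 \right)}}{\left(\left(\left(-217\right) \left(-124\right) - 74\right) - 14743\right) \frac{1}{-317029 - 226100}} = \frac{\left(13 + 800\right)^{2}}{\left(\left(\left(-217\right) \left(-124\right) - 74\right) - 14743\right) \frac{1}{-317029 - 226100}} = \frac{813^{2}}{\left(\left(26908 - 74\right) - 14743\right) \frac{1}{-543129}} = \frac{660969}{\left(26834 - 14743\right) \left(- \frac{1}{543129}\right)} = \frac{660969}{12091 \left(- \frac{1}{543129}\right)} = \frac{660969}{- \frac{12091}{543129}} = 660969 \left(- \frac{543129}{12091}\right) = - \frac{358991432001}{12091}$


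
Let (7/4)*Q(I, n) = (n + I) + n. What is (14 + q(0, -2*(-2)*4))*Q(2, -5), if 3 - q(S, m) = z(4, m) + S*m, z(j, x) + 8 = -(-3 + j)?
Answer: -832/7 ≈ -118.86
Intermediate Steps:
Q(I, n) = 4*I/7 + 8*n/7 (Q(I, n) = 4*((n + I) + n)/7 = 4*((I + n) + n)/7 = 4*(I + 2*n)/7 = 4*I/7 + 8*n/7)
z(j, x) = -5 - j (z(j, x) = -8 - (-3 + j) = -8 + (3 - j) = -5 - j)
q(S, m) = 12 - S*m (q(S, m) = 3 - ((-5 - 1*4) + S*m) = 3 - ((-5 - 4) + S*m) = 3 - (-9 + S*m) = 3 + (9 - S*m) = 12 - S*m)
(14 + q(0, -2*(-2)*4))*Q(2, -5) = (14 + (12 - 1*0*-2*(-2)*4))*((4/7)*2 + (8/7)*(-5)) = (14 + (12 - 1*0*4*4))*(8/7 - 40/7) = (14 + (12 - 1*0*16))*(-32/7) = (14 + (12 + 0))*(-32/7) = (14 + 12)*(-32/7) = 26*(-32/7) = -832/7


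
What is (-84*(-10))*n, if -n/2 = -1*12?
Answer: 20160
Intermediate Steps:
n = 24 (n = -(-2)*12 = -2*(-12) = 24)
(-84*(-10))*n = -84*(-10)*24 = -14*(-60)*24 = 840*24 = 20160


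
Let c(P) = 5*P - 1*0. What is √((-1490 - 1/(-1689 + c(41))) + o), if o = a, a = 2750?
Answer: √693711011/742 ≈ 35.496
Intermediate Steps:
c(P) = 5*P (c(P) = 5*P + 0 = 5*P)
o = 2750
√((-1490 - 1/(-1689 + c(41))) + o) = √((-1490 - 1/(-1689 + 5*41)) + 2750) = √((-1490 - 1/(-1689 + 205)) + 2750) = √((-1490 - 1/(-1484)) + 2750) = √((-1490 - 1*(-1/1484)) + 2750) = √((-1490 + 1/1484) + 2750) = √(-2211159/1484 + 2750) = √(1869841/1484) = √693711011/742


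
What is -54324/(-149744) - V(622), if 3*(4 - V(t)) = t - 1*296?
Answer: 11795647/112308 ≈ 105.03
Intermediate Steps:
V(t) = 308/3 - t/3 (V(t) = 4 - (t - 1*296)/3 = 4 - (t - 296)/3 = 4 - (-296 + t)/3 = 4 + (296/3 - t/3) = 308/3 - t/3)
-54324/(-149744) - V(622) = -54324/(-149744) - (308/3 - ⅓*622) = -54324*(-1/149744) - (308/3 - 622/3) = 13581/37436 - 1*(-314/3) = 13581/37436 + 314/3 = 11795647/112308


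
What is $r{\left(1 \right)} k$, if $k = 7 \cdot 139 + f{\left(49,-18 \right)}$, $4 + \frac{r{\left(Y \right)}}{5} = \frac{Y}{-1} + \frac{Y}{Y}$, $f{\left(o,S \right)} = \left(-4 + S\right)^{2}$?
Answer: $-29140$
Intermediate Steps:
$r{\left(Y \right)} = -15 - 5 Y$ ($r{\left(Y \right)} = -20 + 5 \left(\frac{Y}{-1} + \frac{Y}{Y}\right) = -20 + 5 \left(Y \left(-1\right) + 1\right) = -20 + 5 \left(- Y + 1\right) = -20 + 5 \left(1 - Y\right) = -20 - \left(-5 + 5 Y\right) = -15 - 5 Y$)
$k = 1457$ ($k = 7 \cdot 139 + \left(-4 - 18\right)^{2} = 973 + \left(-22\right)^{2} = 973 + 484 = 1457$)
$r{\left(1 \right)} k = \left(-15 - 5\right) 1457 = \left(-20\right) 1457 = -29140$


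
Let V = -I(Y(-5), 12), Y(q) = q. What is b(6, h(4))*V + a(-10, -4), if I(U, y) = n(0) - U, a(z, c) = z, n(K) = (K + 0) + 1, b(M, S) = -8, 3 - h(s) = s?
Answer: 38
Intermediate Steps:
h(s) = 3 - s
n(K) = 1 + K (n(K) = K + 1 = 1 + K)
I(U, y) = 1 - U (I(U, y) = (1 + 0) - U = 1 - U)
V = -6 (V = -(1 - 1*(-5)) = -(1 + 5) = -1*6 = -6)
b(6, h(4))*V + a(-10, -4) = -8*(-6) - 10 = 48 - 10 = 38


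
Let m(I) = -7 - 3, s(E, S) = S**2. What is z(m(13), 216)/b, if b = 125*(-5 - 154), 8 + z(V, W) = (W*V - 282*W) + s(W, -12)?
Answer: 62936/19875 ≈ 3.1666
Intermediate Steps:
m(I) = -10
z(V, W) = 136 - 282*W + V*W (z(V, W) = -8 + ((W*V - 282*W) + (-12)**2) = -8 + ((V*W - 282*W) + 144) = -8 + ((-282*W + V*W) + 144) = -8 + (144 - 282*W + V*W) = 136 - 282*W + V*W)
b = -19875 (b = 125*(-159) = -19875)
z(m(13), 216)/b = (136 - 282*216 - 10*216)/(-19875) = (136 - 60912 - 2160)*(-1/19875) = -62936*(-1/19875) = 62936/19875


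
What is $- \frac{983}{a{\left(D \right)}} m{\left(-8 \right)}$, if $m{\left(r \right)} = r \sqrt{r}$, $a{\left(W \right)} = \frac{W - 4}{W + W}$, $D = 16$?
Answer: $\frac{125824 i \sqrt{2}}{3} \approx 59314.0 i$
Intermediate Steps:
$a{\left(W \right)} = \frac{-4 + W}{2 W}$
$m{\left(r \right)} = r^{\frac{3}{2}}$
$- \frac{983}{a{\left(D \right)}} m{\left(-8 \right)} = - \frac{983}{\frac{1}{2} \cdot \frac{1}{16} \left(-4 + 16\right)} \left(-8\right)^{\frac{3}{2}} = - \frac{983}{\frac{1}{2} \cdot \frac{1}{16} \cdot 12} \left(- 16 i \sqrt{2}\right) = - \frac{983}{\frac{3}{8}} \left(- 16 i \sqrt{2}\right) = \left(-983\right) \frac{8}{3} \left(- 16 i \sqrt{2}\right) = - \frac{7864 \left(- 16 i \sqrt{2}\right)}{3} = \frac{125824 i \sqrt{2}}{3}$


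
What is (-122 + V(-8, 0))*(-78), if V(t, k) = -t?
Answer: 8892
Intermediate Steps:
(-122 + V(-8, 0))*(-78) = (-122 - 1*(-8))*(-78) = (-122 + 8)*(-78) = -114*(-78) = 8892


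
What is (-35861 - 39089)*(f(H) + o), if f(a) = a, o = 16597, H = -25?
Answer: -1242071400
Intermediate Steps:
(-35861 - 39089)*(f(H) + o) = (-35861 - 39089)*(-25 + 16597) = -74950*16572 = -1242071400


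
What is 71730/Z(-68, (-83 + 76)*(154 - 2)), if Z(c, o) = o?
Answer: -35865/532 ≈ -67.415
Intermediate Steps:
71730/Z(-68, (-83 + 76)*(154 - 2)) = 71730/(((-83 + 76)*(154 - 2))) = 71730/((-7*152)) = 71730/(-1064) = 71730*(-1/1064) = -35865/532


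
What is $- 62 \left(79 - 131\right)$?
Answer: $3224$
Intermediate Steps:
$- 62 \left(79 - 131\right) = \left(-62\right) \left(-52\right) = 3224$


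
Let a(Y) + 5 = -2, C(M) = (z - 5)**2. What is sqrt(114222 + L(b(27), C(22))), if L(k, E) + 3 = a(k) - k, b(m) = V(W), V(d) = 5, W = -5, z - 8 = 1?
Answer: sqrt(114207) ≈ 337.95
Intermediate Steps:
z = 9 (z = 8 + 1 = 9)
C(M) = 16 (C(M) = (9 - 5)**2 = 4**2 = 16)
a(Y) = -7 (a(Y) = -5 - 2 = -7)
b(m) = 5
L(k, E) = -10 - k (L(k, E) = -3 + (-7 - k) = -10 - k)
sqrt(114222 + L(b(27), C(22))) = sqrt(114222 + (-10 - 1*5)) = sqrt(114222 + (-10 - 5)) = sqrt(114222 - 15) = sqrt(114207)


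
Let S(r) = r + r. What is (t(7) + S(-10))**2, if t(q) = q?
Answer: 169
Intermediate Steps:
S(r) = 2*r
(t(7) + S(-10))**2 = (7 + 2*(-10))**2 = (7 - 20)**2 = (-13)**2 = 169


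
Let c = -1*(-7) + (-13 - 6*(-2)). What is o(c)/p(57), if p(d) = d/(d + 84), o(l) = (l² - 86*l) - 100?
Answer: -27260/19 ≈ -1434.7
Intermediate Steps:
c = 6 (c = 7 + (-13 - 1*(-12)) = 7 + (-13 + 12) = 7 - 1 = 6)
o(l) = -100 + l² - 86*l
p(d) = d/(84 + d)
o(c)/p(57) = (-100 + 6² - 86*6)/((57/(84 + 57))) = (-100 + 36 - 516)/((57/141)) = -580/(57*(1/141)) = -580/19/47 = -580*47/19 = -27260/19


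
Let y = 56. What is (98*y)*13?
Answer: 71344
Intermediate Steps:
(98*y)*13 = (98*56)*13 = 5488*13 = 71344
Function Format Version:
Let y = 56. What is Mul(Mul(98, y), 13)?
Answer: 71344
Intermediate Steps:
Mul(Mul(98, y), 13) = Mul(Mul(98, 56), 13) = Mul(5488, 13) = 71344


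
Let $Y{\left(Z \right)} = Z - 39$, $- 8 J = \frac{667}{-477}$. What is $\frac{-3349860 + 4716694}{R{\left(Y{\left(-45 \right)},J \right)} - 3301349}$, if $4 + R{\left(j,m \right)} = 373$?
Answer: $- \frac{683417}{1650490} \approx -0.41407$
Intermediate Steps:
$J = \frac{667}{3816}$ ($J = - \frac{667 \frac{1}{-477}}{8} = - \frac{667 \left(- \frac{1}{477}\right)}{8} = \left(- \frac{1}{8}\right) \left(- \frac{667}{477}\right) = \frac{667}{3816} \approx 0.17479$)
$Y{\left(Z \right)} = -39 + Z$
$R{\left(j,m \right)} = 369$ ($R{\left(j,m \right)} = -4 + 373 = 369$)
$\frac{-3349860 + 4716694}{R{\left(Y{\left(-45 \right)},J \right)} - 3301349} = \frac{-3349860 + 4716694}{369 - 3301349} = \frac{1366834}{-3300980} = 1366834 \left(- \frac{1}{3300980}\right) = - \frac{683417}{1650490}$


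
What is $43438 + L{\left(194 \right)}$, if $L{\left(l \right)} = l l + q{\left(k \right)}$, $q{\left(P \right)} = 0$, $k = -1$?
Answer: $81074$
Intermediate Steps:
$L{\left(l \right)} = l^{2}$ ($L{\left(l \right)} = l l + 0 = l^{2} + 0 = l^{2}$)
$43438 + L{\left(194 \right)} = 43438 + 194^{2} = 43438 + 37636 = 81074$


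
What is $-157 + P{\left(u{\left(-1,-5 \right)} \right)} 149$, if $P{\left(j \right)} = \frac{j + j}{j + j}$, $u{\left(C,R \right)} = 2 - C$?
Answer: $-8$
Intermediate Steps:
$P{\left(j \right)} = 1$ ($P{\left(j \right)} = \frac{2 j}{2 j} = 2 j \frac{1}{2 j} = 1$)
$-157 + P{\left(u{\left(-1,-5 \right)} \right)} 149 = -157 + 1 \cdot 149 = -157 + 149 = -8$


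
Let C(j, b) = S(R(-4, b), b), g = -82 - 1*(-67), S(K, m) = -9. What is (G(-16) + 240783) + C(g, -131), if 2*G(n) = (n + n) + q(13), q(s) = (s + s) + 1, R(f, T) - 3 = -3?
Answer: 481543/2 ≈ 2.4077e+5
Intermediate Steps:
R(f, T) = 0 (R(f, T) = 3 - 3 = 0)
g = -15 (g = -82 + 67 = -15)
q(s) = 1 + 2*s (q(s) = 2*s + 1 = 1 + 2*s)
C(j, b) = -9
G(n) = 27/2 + n (G(n) = ((n + n) + (1 + 2*13))/2 = (2*n + (1 + 26))/2 = (2*n + 27)/2 = (27 + 2*n)/2 = 27/2 + n)
(G(-16) + 240783) + C(g, -131) = ((27/2 - 16) + 240783) - 9 = (-5/2 + 240783) - 9 = 481561/2 - 9 = 481543/2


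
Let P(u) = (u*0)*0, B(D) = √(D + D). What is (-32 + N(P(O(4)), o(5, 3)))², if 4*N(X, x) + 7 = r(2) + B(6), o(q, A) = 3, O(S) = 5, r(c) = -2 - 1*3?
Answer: (70 - √3)²/4 ≈ 1165.1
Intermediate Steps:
r(c) = -5 (r(c) = -2 - 3 = -5)
B(D) = √2*√D (B(D) = √(2*D) = √2*√D)
P(u) = 0 (P(u) = 0*0 = 0)
N(X, x) = -3 + √3/2 (N(X, x) = -7/4 + (-5 + √2*√6)/4 = -7/4 + (-5 + 2*√3)/4 = -7/4 + (-5/4 + √3/2) = -3 + √3/2)
(-32 + N(P(O(4)), o(5, 3)))² = (-32 + (-3 + √3/2))² = (-35 + √3/2)²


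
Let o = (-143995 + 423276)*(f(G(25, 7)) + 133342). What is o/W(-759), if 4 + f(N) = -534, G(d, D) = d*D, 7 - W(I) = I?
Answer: 18544816962/383 ≈ 4.8420e+7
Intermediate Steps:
W(I) = 7 - I
G(d, D) = D*d
f(N) = -538 (f(N) = -4 - 534 = -538)
o = 37089633924 (o = (-143995 + 423276)*(-538 + 133342) = 279281*132804 = 37089633924)
o/W(-759) = 37089633924/(7 - 1*(-759)) = 37089633924/(7 + 759) = 37089633924/766 = 37089633924*(1/766) = 18544816962/383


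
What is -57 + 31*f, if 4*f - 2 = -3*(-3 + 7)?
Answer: -269/2 ≈ -134.50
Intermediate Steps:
f = -5/2 (f = ½ + (-3*(-3 + 7))/4 = ½ + (-3*4)/4 = ½ + (¼)*(-12) = ½ - 3 = -5/2 ≈ -2.5000)
-57 + 31*f = -57 + 31*(-5/2) = -57 - 155/2 = -269/2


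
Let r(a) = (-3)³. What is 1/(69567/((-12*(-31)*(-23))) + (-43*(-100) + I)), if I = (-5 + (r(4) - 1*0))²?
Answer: 2852/15160859 ≈ 0.00018812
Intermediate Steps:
r(a) = -27
I = 1024 (I = (-5 + (-27 - 1*0))² = (-5 + (-27 + 0))² = (-5 - 27)² = (-32)² = 1024)
1/(69567/((-12*(-31)*(-23))) + (-43*(-100) + I)) = 1/(69567/((-12*(-31)*(-23))) + (-43*(-100) + 1024)) = 1/(69567/((372*(-23))) + (4300 + 1024)) = 1/(69567/(-8556) + 5324) = 1/(69567*(-1/8556) + 5324) = 1/(-23189/2852 + 5324) = 1/(15160859/2852) = 2852/15160859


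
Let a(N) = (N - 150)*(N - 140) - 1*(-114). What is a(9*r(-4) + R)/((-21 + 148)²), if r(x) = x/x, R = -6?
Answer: 20253/16129 ≈ 1.2557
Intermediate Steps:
r(x) = 1
a(N) = 114 + (-150 + N)*(-140 + N) (a(N) = (-150 + N)*(-140 + N) + 114 = 114 + (-150 + N)*(-140 + N))
a(9*r(-4) + R)/((-21 + 148)²) = (21114 + (9*1 - 6)² - 290*(9*1 - 6))/((-21 + 148)²) = (21114 + (9 - 6)² - 290*(9 - 6))/(127²) = (21114 + 3² - 290*3)/16129 = (21114 + 9 - 870)*(1/16129) = 20253*(1/16129) = 20253/16129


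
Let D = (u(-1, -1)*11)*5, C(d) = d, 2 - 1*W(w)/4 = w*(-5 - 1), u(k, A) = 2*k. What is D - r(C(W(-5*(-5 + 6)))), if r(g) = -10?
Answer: -100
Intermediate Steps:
W(w) = 8 + 24*w (W(w) = 8 - 4*w*(-5 - 1) = 8 - 4*w*(-6) = 8 - (-24)*w = 8 + 24*w)
D = -110 (D = ((2*(-1))*11)*5 = -2*11*5 = -22*5 = -110)
D - r(C(W(-5*(-5 + 6)))) = -110 - 1*(-10) = -110 + 10 = -100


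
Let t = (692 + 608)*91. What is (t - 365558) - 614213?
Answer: -861471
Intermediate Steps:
t = 118300 (t = 1300*91 = 118300)
(t - 365558) - 614213 = (118300 - 365558) - 614213 = -247258 - 614213 = -861471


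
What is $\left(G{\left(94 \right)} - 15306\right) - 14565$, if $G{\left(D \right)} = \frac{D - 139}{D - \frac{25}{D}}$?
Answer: $- \frac{29244179}{979} \approx -29871.0$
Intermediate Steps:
$G{\left(D \right)} = \frac{-139 + D}{D - \frac{25}{D}}$
$\left(G{\left(94 \right)} - 15306\right) - 14565 = \left(\frac{94 \left(-139 + 94\right)}{-25 + 94^{2}} - 15306\right) - 14565 = \left(94 \frac{1}{-25 + 8836} \left(-45\right) - 15306\right) - 14565 = \left(94 \cdot \frac{1}{8811} \left(-45\right) - 15306\right) - 14565 = \left(- \frac{470}{979} - 15306\right) - 14565 = - \frac{14985044}{979} - 14565 = - \frac{29244179}{979}$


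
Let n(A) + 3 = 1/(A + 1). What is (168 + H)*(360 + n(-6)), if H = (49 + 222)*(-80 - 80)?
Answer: -77054528/5 ≈ -1.5411e+7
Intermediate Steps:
n(A) = -3 + 1/(1 + A) (n(A) = -3 + 1/(A + 1) = -3 + 1/(1 + A))
H = -43360 (H = 271*(-160) = -43360)
(168 + H)*(360 + n(-6)) = (168 - 43360)*(360 + (-2 - 3*(-6))/(1 - 6)) = -43192*(360 + (-2 + 18)/(-5)) = -43192*(360 - 1/5*16) = -43192*(360 - 16/5) = -43192*1784/5 = -77054528/5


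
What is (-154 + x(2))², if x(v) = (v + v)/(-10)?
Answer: 595984/25 ≈ 23839.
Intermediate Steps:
x(v) = -v/5 (x(v) = (2*v)*(-⅒) = -v/5)
(-154 + x(2))² = (-154 - ⅕*2)² = (-154 - ⅖)² = (-772/5)² = 595984/25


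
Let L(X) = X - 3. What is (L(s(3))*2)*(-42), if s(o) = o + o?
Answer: -252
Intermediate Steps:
s(o) = 2*o
L(X) = -3 + X
(L(s(3))*2)*(-42) = ((-3 + 2*3)*2)*(-42) = ((-3 + 6)*2)*(-42) = (3*2)*(-42) = 6*(-42) = -252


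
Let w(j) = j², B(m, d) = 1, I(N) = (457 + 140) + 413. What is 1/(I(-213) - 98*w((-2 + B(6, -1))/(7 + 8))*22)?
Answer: 225/225094 ≈ 0.00099958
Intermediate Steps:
I(N) = 1010 (I(N) = 597 + 413 = 1010)
1/(I(-213) - 98*w((-2 + B(6, -1))/(7 + 8))*22) = 1/(1010 - 98*(-2 + 1)²/(7 + 8)²*22) = 1/(1010 - 98*(-1/15)²*22) = 1/(1010 - 98*1/225*22) = 1/(1010 - 98/225*22) = 1/(1010 - 2156/225) = 1/(225094/225) = 225/225094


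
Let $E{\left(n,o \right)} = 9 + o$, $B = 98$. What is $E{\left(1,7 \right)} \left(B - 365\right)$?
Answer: $-4272$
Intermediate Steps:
$E{\left(1,7 \right)} \left(B - 365\right) = \left(9 + 7\right) \left(98 - 365\right) = 16 \left(-267\right) = -4272$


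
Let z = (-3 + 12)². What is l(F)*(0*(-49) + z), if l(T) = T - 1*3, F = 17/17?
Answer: -162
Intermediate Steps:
F = 1 (F = 17*(1/17) = 1)
z = 81 (z = 9² = 81)
l(T) = -3 + T (l(T) = T - 3 = -3 + T)
l(F)*(0*(-49) + z) = (-3 + 1)*(0*(-49) + 81) = -2*(0 + 81) = -2*81 = -162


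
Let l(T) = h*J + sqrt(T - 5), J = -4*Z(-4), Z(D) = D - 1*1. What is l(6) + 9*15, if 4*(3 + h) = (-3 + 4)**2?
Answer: 81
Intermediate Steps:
Z(D) = -1 + D (Z(D) = D - 1 = -1 + D)
h = -11/4 (h = -3 + (-3 + 4)**2/4 = -3 + (1/4)*1**2 = -3 + (1/4)*1 = -3 + 1/4 = -11/4 ≈ -2.7500)
J = 20 (J = -4*(-1 - 4) = -4*(-5) = 20)
l(T) = -55 + sqrt(-5 + T) (l(T) = -11/4*20 + sqrt(T - 5) = -55 + sqrt(-5 + T))
l(6) + 9*15 = (-55 + sqrt(-5 + 6)) + 9*15 = (-55 + sqrt(1)) + 135 = (-55 + 1) + 135 = -54 + 135 = 81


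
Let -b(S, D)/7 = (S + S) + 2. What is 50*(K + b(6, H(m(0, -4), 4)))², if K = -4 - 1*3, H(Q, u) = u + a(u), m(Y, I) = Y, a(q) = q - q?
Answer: 551250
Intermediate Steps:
a(q) = 0
H(Q, u) = u (H(Q, u) = u + 0 = u)
b(S, D) = -14 - 14*S (b(S, D) = -7*((S + S) + 2) = -7*(2*S + 2) = -7*(2 + 2*S) = -14 - 14*S)
K = -7 (K = -4 - 3 = -7)
50*(K + b(6, H(m(0, -4), 4)))² = 50*(-7 + (-14 - 14*6))² = 50*(-7 + (-14 - 84))² = 50*(-7 - 98)² = 50*(-105)² = 50*11025 = 551250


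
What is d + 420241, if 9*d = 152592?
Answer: 1311587/3 ≈ 4.3720e+5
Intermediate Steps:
d = 50864/3 (d = (⅑)*152592 = 50864/3 ≈ 16955.)
d + 420241 = 50864/3 + 420241 = 1311587/3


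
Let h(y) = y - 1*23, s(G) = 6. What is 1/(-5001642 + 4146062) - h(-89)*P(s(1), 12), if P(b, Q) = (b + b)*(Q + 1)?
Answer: 14948693759/855580 ≈ 17472.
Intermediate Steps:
h(y) = -23 + y (h(y) = y - 23 = -23 + y)
P(b, Q) = 2*b*(1 + Q) (P(b, Q) = (2*b)*(1 + Q) = 2*b*(1 + Q))
1/(-5001642 + 4146062) - h(-89)*P(s(1), 12) = 1/(-5001642 + 4146062) - (-23 - 89)*2*6*(1 + 12) = 1/(-855580) - (-112)*2*6*13 = -1/855580 - (-112)*156 = -1/855580 - 1*(-17472) = -1/855580 + 17472 = 14948693759/855580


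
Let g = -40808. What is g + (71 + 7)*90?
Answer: -33788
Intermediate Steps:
g + (71 + 7)*90 = -40808 + (71 + 7)*90 = -40808 + 78*90 = -40808 + 7020 = -33788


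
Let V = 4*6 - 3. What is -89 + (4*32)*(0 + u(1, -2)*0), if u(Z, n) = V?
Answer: -89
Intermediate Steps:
V = 21 (V = 24 - 3 = 21)
u(Z, n) = 21
-89 + (4*32)*(0 + u(1, -2)*0) = -89 + (4*32)*(0 + 21*0) = -89 + 128*(0 + 0) = -89 + 128*0 = -89 + 0 = -89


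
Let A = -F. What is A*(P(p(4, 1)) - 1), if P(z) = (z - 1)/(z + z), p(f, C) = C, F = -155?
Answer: -155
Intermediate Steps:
P(z) = (-1 + z)/(2*z) (P(z) = (-1 + z)/((2*z)) = (-1 + z)*(1/(2*z)) = (-1 + z)/(2*z))
A = 155 (A = -1*(-155) = 155)
A*(P(p(4, 1)) - 1) = 155*((1/2)*(-1 + 1)/1 - 1) = 155*((1/2)*1*0 - 1) = 155*(0 - 1) = 155*(-1) = -155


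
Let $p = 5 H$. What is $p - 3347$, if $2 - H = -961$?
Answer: $1468$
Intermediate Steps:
$H = 963$ ($H = 2 - -961 = 2 + 961 = 963$)
$p = 4815$ ($p = 5 \cdot 963 = 4815$)
$p - 3347 = 4815 - 3347 = 1468$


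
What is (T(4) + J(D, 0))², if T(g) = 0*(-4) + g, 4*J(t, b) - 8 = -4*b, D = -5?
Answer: 36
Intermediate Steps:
J(t, b) = 2 - b (J(t, b) = 2 + (-4*b)/4 = 2 - b)
T(g) = g (T(g) = 0 + g = g)
(T(4) + J(D, 0))² = (4 + (2 - 1*0))² = (4 + (2 + 0))² = (4 + 2)² = 6² = 36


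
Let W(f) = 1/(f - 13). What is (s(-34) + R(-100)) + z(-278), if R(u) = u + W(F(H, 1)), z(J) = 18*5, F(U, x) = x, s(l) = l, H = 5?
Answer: -529/12 ≈ -44.083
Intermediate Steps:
W(f) = 1/(-13 + f)
z(J) = 90
R(u) = -1/12 + u (R(u) = u + 1/(-13 + 1) = u + 1/(-12) = u - 1/12 = -1/12 + u)
(s(-34) + R(-100)) + z(-278) = (-34 + (-1/12 - 100)) + 90 = (-34 - 1201/12) + 90 = -1609/12 + 90 = -529/12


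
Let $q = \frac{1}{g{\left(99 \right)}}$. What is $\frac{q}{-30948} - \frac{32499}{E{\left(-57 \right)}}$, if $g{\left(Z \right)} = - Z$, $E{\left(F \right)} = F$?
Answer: $\frac{33190708735}{58213188} \approx 570.16$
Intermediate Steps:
$q = - \frac{1}{99}$ ($q = \frac{1}{\left(-1\right) 99} = \frac{1}{-99} = - \frac{1}{99} \approx -0.010101$)
$\frac{q}{-30948} - \frac{32499}{E{\left(-57 \right)}} = - \frac{1}{99 \left(-30948\right)} - \frac{32499}{-57} = \left(- \frac{1}{99}\right) \left(- \frac{1}{30948}\right) - - \frac{10833}{19} = \frac{1}{3063852} + \frac{10833}{19} = \frac{33190708735}{58213188}$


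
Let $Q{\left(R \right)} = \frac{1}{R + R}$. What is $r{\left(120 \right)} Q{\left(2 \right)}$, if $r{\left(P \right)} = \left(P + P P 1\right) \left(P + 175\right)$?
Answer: $1070850$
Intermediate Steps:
$Q{\left(R \right)} = \frac{1}{2 R}$
$r{\left(P \right)} = \left(175 + P\right) \left(P + P^{2}\right)$ ($r{\left(P \right)} = \left(P + P^{2} \cdot 1\right) \left(175 + P\right) = \left(P + P^{2}\right) \left(175 + P\right) = \left(175 + P\right) \left(P + P^{2}\right)$)
$r{\left(120 \right)} Q{\left(2 \right)} = 120 \left(175 + 120^{2} + 176 \cdot 120\right) \frac{1}{2 \cdot 2} = 120 \left(175 + 14400 + 21120\right) \frac{1}{2} \cdot \frac{1}{2} = 120 \cdot 35695 \cdot \frac{1}{4} = 4283400 \cdot \frac{1}{4} = 1070850$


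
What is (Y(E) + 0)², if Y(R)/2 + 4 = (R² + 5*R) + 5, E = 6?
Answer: 17956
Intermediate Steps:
Y(R) = 2 + 2*R² + 10*R (Y(R) = -8 + 2*((R² + 5*R) + 5) = -8 + 2*(5 + R² + 5*R) = -8 + (10 + 2*R² + 10*R) = 2 + 2*R² + 10*R)
(Y(E) + 0)² = ((2 + 2*6² + 10*6) + 0)² = ((2 + 2*36 + 60) + 0)² = ((2 + 72 + 60) + 0)² = (134 + 0)² = 134² = 17956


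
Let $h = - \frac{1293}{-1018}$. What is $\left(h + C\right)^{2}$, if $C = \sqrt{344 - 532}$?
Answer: $- \frac{193157063}{1036324} + \frac{2586 i \sqrt{47}}{509} \approx -186.39 + 34.831 i$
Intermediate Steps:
$h = \frac{1293}{1018}$ ($h = \left(-1293\right) \left(- \frac{1}{1018}\right) = \frac{1293}{1018} \approx 1.2701$)
$C = 2 i \sqrt{47}$ ($C = \sqrt{-188} = 2 i \sqrt{47} \approx 13.711 i$)
$\left(h + C\right)^{2} = \left(\frac{1293}{1018} + 2 i \sqrt{47}\right)^{2}$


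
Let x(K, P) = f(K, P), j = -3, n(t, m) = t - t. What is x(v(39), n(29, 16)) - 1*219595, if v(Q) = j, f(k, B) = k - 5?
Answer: -219603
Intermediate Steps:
f(k, B) = -5 + k
n(t, m) = 0
v(Q) = -3
x(K, P) = -5 + K
x(v(39), n(29, 16)) - 1*219595 = (-5 - 3) - 1*219595 = -8 - 219595 = -219603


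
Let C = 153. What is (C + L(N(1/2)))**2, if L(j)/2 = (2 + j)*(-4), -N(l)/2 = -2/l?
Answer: 5329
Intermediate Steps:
N(l) = 4/l (N(l) = -(-4)/l = 4/l)
L(j) = -16 - 8*j (L(j) = 2*((2 + j)*(-4)) = 2*(-8 - 4*j) = -16 - 8*j)
(C + L(N(1/2)))**2 = (153 + (-16 - 32/(1/2)))**2 = (153 + (-16 - 32/1/2))**2 = (153 + (-16 - 32*2))**2 = (153 + (-16 - 8*8))**2 = (153 + (-16 - 64))**2 = (153 - 80)**2 = 73**2 = 5329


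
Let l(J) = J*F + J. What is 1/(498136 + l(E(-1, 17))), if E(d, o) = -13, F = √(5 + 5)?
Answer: 498123/248126521439 + 13*√10/248126521439 ≈ 2.0077e-6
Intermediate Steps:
F = √10 ≈ 3.1623
l(J) = J + J*√10 (l(J) = J*√10 + J = J + J*√10)
1/(498136 + l(E(-1, 17))) = 1/(498136 - 13*(1 + √10)) = 1/(498136 + (-13 - 13*√10)) = 1/(498123 - 13*√10)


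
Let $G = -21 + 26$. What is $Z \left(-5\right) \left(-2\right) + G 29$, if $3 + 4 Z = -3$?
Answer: $130$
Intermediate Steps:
$Z = - \frac{3}{2}$ ($Z = - \frac{3}{4} + \frac{1}{4} \left(-3\right) = - \frac{3}{4} - \frac{3}{4} = - \frac{3}{2} \approx -1.5$)
$G = 5$
$Z \left(-5\right) \left(-2\right) + G 29 = \left(- \frac{3}{2}\right) \left(-5\right) \left(-2\right) + 5 \cdot 29 = \frac{15}{2} \left(-2\right) + 145 = -15 + 145 = 130$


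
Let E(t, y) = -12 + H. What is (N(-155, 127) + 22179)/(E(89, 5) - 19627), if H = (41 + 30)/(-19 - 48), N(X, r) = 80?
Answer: -1491353/1315884 ≈ -1.1333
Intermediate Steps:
H = -71/67 (H = 71/(-67) = 71*(-1/67) = -71/67 ≈ -1.0597)
E(t, y) = -875/67 (E(t, y) = -12 - 71/67 = -875/67)
(N(-155, 127) + 22179)/(E(89, 5) - 19627) = (80 + 22179)/(-875/67 - 19627) = 22259/(-1315884/67) = 22259*(-67/1315884) = -1491353/1315884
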